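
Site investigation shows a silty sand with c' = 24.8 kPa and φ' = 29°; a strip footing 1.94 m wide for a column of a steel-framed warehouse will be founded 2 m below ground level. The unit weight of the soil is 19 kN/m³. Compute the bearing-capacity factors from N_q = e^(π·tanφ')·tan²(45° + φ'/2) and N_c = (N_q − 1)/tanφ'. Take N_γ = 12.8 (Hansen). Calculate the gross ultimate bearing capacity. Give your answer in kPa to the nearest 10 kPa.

q_ult ≈ 1550 kPa

tan29° = 0.5543, so N_q = e^(π×0.5543)·tan²(59.5°) = 5.705 × 2.882 = 16.44.
N_c = (16.44 − 1)/tan29° = 27.86.
q = γ·D_f = 19 × 2 = 38 kPa.
c·N_c = 24.8 × 27.86 = 690.94 kPa
q·N_q = 38 × 16.443 = 624.85 kPa
0.5·γ·B·N_γ = 0.5 × 19 × 1.94 × 12.8 = 235.9 kPa
q_ult = 690.94 + 624.85 + 235.9 = 1551.7 kPa.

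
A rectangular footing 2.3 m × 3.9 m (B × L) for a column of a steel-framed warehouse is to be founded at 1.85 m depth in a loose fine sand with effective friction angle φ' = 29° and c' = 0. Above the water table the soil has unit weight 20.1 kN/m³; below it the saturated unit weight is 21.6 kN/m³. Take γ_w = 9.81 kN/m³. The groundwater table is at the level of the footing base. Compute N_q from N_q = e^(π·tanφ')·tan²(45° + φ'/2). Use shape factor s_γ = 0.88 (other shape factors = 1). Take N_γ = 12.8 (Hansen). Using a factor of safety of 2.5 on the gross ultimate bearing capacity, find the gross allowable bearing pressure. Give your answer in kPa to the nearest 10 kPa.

q_all ≈ 310 kPa

N_q = e^(π·tan29°)·tan²(59.5°) = 16.44.
q = γ·D_f = 20.1 × 1.85 = 37.185 kPa.
For the ½γBN_γ term take γ' = 21.6 − 9.81 = 11.79 kN/m³ (soil below base is submerged).
q·N_q = 37.185 × 16.443 = 611.44 kPa
0.5·γ·B·N_γ·s_γ = 0.5 × 11.79 × 2.3 × 12.8 × 0.88 = 152.72 kPa
q_ult = 611.44 + 152.72 = 764.17 kPa.
q_all = 764.17 / 2.5 = 305.67 kPa.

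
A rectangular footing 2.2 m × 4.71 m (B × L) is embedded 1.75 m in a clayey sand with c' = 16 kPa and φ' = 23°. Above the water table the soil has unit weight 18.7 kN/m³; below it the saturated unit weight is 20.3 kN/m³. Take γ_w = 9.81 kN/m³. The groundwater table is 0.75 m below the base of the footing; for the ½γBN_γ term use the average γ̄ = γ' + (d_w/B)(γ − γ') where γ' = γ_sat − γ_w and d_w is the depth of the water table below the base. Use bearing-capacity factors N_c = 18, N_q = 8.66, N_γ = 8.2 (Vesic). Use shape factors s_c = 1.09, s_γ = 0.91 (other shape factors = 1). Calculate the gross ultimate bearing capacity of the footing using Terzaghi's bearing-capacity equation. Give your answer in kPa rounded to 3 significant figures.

q_ult ≈ 706 kPa

Overburden at base level: q = 18.7 × 1.75 = 32.725 kPa.
The water table is 0.75 m below the base (< B = 2.2 m), so the ½γBN_γ term uses γ̄ = γ' + (d_w/B)(γ − γ') = 10.49 + (0.75/2.2)(18.7 − 10.49) = 13.289 kN/m³.
Cohesion term c·N_c·s_c = 16 × 18 × 1.09 = 313.92 kPa; surcharge term q·N_q = 32.725 × 8.66 = 283.4 kPa; self-weight term 0.5·γ·B·N_γ·s_γ = 0.5 × 13.289 × 2.2 × 8.2 × 0.91 = 109.08 kPa.
q_ult = 313.92 + 283.4 + 109.08 = 706.4 kPa.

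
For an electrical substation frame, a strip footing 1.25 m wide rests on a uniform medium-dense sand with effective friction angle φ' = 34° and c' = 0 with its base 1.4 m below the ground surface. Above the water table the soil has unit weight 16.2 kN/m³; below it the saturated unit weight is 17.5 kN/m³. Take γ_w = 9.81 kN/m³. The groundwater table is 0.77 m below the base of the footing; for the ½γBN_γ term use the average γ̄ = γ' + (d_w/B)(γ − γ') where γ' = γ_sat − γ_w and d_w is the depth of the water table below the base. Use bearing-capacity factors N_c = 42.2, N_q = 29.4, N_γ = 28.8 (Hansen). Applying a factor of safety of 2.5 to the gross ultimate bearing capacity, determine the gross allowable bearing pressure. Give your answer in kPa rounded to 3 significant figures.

q_all ≈ 360 kPa

q = γ·D_f = 16.2 × 1.4 = 22.68 kPa.
γ' = 7.69 kN/m³; averaging over the depth B below the base, γ̄ = γ' + (d_w/B)(γ − γ') = 12.932 kN/m³.
q·N_q = 22.68 × 29.4 = 666.79 kPa
0.5·γ·B·N_γ = 0.5 × 12.932 × 1.25 × 28.8 = 232.78 kPa
q_ult = 666.79 + 232.78 = 899.57 kPa.
q_all = q_ult / FS = 899.57 / 2.5 = 359.83 kPa.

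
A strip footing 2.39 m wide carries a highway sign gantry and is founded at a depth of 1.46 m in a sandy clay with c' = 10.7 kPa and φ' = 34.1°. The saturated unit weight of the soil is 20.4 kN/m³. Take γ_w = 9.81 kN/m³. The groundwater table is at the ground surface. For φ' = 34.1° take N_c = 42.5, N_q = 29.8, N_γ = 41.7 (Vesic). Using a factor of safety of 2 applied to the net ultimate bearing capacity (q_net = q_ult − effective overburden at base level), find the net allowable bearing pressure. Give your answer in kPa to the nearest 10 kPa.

γ' = 20.4 − 9.81 = 10.59 kN/m³ (submerged throughout). q = 10.59 × 1.46 = 15.461 kPa; the same γ' applies in the ½γBN_γ term.
c·N_c = 10.7 × 42.5 = 454.75 kPa
q·N_q = 15.461 × 29.8 = 460.75 kPa
0.5·γ·B·N_γ = 0.5 × 10.59 × 2.39 × 41.7 = 527.72 kPa
q_ult = 454.75 + 460.75 + 527.72 = 1443.2 kPa.
Net ultimate: q_net = 1443.2 − 15.461 = 1427.8 kPa.
q_all(net) = 1427.8 / 2 = 713.88 kPa.

q_all(net) ≈ 710 kPa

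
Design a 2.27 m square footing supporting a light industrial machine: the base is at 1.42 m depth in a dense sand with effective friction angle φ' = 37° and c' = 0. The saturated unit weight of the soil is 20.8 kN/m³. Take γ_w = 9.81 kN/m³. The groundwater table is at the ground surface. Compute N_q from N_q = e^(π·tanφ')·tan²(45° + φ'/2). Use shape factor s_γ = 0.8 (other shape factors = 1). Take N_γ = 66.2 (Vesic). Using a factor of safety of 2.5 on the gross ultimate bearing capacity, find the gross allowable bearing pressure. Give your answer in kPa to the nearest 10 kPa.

N_q = e^(π·tan37°)·tan²(63.5°) = 42.92.
γ' = 20.8 − 9.81 = 10.99 kN/m³ (submerged throughout). q = 10.99 × 1.42 = 15.606 kPa; the same γ' applies in the ½γBN_γ term.
q·N_q = 15.606 × 42.92 = 669.8 kPa
0.5·γ·B·N_γ·s_γ = 0.5 × 10.99 × 2.27 × 66.2 × 0.8 = 660.6 kPa
q_ult = 669.8 + 660.6 = 1330.4 kPa.
q_all = 1330.4 / 2.5 = 532.16 kPa.

q_all ≈ 530 kPa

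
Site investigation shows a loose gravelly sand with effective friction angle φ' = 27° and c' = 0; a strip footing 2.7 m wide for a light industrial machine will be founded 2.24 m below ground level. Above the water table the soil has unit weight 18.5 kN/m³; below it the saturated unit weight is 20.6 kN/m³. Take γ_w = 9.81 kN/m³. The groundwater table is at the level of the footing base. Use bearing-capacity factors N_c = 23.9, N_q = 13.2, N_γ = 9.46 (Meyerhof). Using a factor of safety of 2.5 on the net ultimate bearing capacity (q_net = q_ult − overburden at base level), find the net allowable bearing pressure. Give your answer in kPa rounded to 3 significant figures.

q = γ·D_f = 18.5 × 2.24 = 41.44 kPa.
For the ½γBN_γ term take γ' = 20.6 − 9.81 = 10.79 kN/m³ (soil below base is submerged).
q·N_q = 41.44 × 13.2 = 547.01 kPa
0.5·γ·B·N_γ = 0.5 × 10.79 × 2.7 × 9.46 = 137.8 kPa
q_ult = 547.01 + 137.8 = 684.81 kPa.
q_net = 684.81 − 41.44 = 643.37 kPa.
q_all(net) = 643.37 / 2.5 = 257.35 kPa.

q_all(net) ≈ 257 kPa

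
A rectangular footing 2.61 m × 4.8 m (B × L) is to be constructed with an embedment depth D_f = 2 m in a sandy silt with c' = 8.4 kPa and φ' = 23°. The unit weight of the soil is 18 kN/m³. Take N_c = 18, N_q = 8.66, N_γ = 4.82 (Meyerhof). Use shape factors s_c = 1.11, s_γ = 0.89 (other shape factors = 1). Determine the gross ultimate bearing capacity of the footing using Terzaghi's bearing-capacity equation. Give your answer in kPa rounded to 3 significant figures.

Overburden at base level: q = 18 × 2 = 36 kPa.
Cohesion term c·N_c·s_c = 8.4 × 18 × 1.11 = 167.83 kPa; surcharge term q·N_q = 36 × 8.66 = 311.76 kPa; self-weight term 0.5·γ·B·N_γ·s_γ = 0.5 × 18 × 2.61 × 4.82 × 0.89 = 100.77 kPa.
q_ult = 167.83 + 311.76 + 100.77 = 580.36 kPa.

q_ult ≈ 580 kPa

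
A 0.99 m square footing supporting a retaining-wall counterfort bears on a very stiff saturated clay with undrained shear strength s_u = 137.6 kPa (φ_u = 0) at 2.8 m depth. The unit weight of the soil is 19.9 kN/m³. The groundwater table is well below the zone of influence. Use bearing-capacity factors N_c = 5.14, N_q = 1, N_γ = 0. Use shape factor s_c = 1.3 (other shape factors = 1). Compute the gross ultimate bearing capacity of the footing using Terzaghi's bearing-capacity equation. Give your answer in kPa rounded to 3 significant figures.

Overburden at base level: q = 19.9 × 2.8 = 55.72 kPa.
Cohesion term c·N_c·s_c = 137.6 × 5.14 × 1.3 = 919.44 kPa; surcharge term q·N_q = 55.72 × 1 = 55.72 kPa.
q_ult = 919.44 + 55.72 = 975.16 kPa.

q_ult ≈ 975 kPa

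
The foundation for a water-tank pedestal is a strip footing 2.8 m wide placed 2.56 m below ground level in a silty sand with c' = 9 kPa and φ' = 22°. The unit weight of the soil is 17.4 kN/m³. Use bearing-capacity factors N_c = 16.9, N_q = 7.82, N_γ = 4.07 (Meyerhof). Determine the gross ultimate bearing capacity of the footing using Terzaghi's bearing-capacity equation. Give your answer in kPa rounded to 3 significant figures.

q_ult ≈ 600 kPa

Overburden at base level: q = 17.4 × 2.56 = 44.544 kPa.
Cohesion term c·N_c = 9 × 16.9 = 152.1 kPa; surcharge term q·N_q = 44.544 × 7.82 = 348.33 kPa; self-weight term 0.5·γ·B·N_γ = 0.5 × 17.4 × 2.8 × 4.07 = 99.145 kPa.
q_ult = 152.1 + 348.33 + 99.145 = 599.58 kPa.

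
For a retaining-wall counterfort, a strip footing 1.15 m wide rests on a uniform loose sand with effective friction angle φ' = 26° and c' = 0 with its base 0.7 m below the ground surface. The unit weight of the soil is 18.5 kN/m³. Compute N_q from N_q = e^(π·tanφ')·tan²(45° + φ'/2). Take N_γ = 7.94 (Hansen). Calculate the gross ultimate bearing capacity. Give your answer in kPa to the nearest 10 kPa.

q_ult ≈ 240 kPa

tan26° = 0.4877, so N_q = e^(π×0.4877)·tan²(58°) = 4.629 × 2.561 = 11.85.
Effective surcharge at the founding depth q = γ·D_f = 18.5 × 0.7 = 12.95 kPa.
q_ult = q·N_q + 0.5·γ·B·N_γ
     = 12.95 × 11.854 + 0.5 × 18.5 × 1.15 × 7.94
     = 153.51 + 84.462 = 237.97 kPa.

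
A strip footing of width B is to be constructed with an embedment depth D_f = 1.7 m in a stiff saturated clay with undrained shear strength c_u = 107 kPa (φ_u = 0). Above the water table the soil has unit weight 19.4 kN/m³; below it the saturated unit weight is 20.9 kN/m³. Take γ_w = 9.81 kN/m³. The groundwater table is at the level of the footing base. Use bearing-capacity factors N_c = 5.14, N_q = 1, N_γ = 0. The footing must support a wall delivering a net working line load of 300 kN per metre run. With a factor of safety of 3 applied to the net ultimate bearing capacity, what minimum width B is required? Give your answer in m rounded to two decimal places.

Effective surcharge at the founding depth q = γ·D_f = 19.4 × 1.7 = 32.98 kPa.
q_ult = c·N_c + q·N_q
     = 107 × 5.14 + 32.98 × 1
     = 549.98 + 32.98 = 582.96 kPa.
For φ = 0 the ½γBN_γ term vanishes, so q_ult is independent of B. q_net = 582.96 − 32.98 = 549.98 kPa; q_all(net) = 549.98/3 = 183.33 kPa.
Required width B = w / q_all(net) = 300 / 183.33 = 1.636 m.

B = 1.64 m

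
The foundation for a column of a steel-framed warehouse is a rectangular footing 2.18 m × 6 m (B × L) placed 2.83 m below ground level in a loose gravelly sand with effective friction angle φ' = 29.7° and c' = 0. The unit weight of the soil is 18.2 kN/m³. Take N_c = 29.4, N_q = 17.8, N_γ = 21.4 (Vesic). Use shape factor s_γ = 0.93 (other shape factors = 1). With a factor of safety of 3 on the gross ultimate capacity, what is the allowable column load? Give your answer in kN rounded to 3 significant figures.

P_all ≈ 5720 kN

Effective surcharge at the founding depth q = γ·D_f = 18.2 × 2.83 = 51.506 kPa.
q_ult = q·N_q + 0.5·γ·B·N_γ·s_γ
     = 51.506 × 17.8 + 0.5 × 18.2 × 2.18 × 21.4 × 0.93
     = 916.81 + 394.82 = 1311.6 kPa.
Gross allowable pressure q_all = 1311.6 / 3 = 437.21 kPa.
Footing area = 13.08 m², so allowable column load = 437.21 × 13.08 = 5718.7 kN.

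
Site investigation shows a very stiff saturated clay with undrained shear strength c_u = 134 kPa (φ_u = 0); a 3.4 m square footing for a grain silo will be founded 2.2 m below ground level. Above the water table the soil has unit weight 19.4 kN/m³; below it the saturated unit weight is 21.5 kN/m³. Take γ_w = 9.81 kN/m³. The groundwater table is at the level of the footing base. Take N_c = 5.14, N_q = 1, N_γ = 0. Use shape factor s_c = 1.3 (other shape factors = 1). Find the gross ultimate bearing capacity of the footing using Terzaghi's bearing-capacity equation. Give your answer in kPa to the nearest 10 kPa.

q = γ·D_f = 19.4 × 2.2 = 42.68 kPa.
c·N_c·s_c = 134 × 5.14 × 1.3 = 895.39 kPa
q·N_q = 42.68 × 1 = 42.68 kPa
q_ult = 895.39 + 42.68 = 938.07 kPa.

q_ult ≈ 940 kPa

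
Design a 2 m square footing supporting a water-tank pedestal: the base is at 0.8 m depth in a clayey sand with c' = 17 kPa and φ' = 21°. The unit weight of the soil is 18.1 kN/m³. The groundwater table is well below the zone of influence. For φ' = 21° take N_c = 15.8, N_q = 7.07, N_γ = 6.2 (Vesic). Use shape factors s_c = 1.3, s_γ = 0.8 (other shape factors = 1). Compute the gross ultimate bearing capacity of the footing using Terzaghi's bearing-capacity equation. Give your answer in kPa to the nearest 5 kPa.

q_ult ≈ 540 kPa

q = γ·D_f = 18.1 × 0.8 = 14.48 kPa.
c·N_c·s_c = 17 × 15.8 × 1.3 = 349.18 kPa
q·N_q = 14.48 × 7.07 = 102.37 kPa
0.5·γ·B·N_γ·s_γ = 0.5 × 18.1 × 2 × 6.2 × 0.8 = 89.776 kPa
q_ult = 349.18 + 102.37 + 89.776 = 541.33 kPa.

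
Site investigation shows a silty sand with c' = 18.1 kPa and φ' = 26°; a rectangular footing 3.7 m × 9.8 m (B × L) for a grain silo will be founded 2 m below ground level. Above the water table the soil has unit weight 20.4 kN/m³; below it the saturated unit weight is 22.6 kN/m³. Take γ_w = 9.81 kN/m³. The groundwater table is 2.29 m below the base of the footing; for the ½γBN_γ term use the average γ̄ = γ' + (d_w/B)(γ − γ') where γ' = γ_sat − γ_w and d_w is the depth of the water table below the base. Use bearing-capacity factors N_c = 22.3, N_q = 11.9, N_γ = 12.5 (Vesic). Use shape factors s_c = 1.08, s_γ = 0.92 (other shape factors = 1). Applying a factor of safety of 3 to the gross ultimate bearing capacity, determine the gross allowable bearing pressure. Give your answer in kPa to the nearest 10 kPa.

q_all ≈ 430 kPa

Effective surcharge at the founding depth q = γ·D_f = 20.4 × 2 = 40.8 kPa.
With d_w = 2.29 m < B, γ̄ = 12.79 + (2.29/3.7) × (20.4 − 12.79) = 17.5 kN/m³.
q_ult = c·N_c·s_c + q·N_q + 0.5·γ·B·N_γ·s_γ
     = 18.1 × 22.3 × 1.08 + 40.8 × 11.9 + 0.5 × 17.5 × 3.7 × 12.5 × 0.92
     = 435.92 + 485.52 + 372.31 = 1293.8 kPa.
q_all = q_ult / FS = 1293.8 / 3 = 431.25 kPa.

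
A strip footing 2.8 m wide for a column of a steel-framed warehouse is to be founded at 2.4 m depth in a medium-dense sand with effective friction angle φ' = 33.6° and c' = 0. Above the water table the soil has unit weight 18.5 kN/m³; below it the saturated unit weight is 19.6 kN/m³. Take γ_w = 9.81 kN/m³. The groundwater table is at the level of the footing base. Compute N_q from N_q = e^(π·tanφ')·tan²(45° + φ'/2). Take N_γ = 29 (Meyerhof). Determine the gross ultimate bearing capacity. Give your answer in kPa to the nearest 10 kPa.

q_ult ≈ 1640 kPa

tan33.6° = 0.6644, so N_q = e^(π×0.6644)·tan²(61.8°) = 8.063 × 3.478 = 28.04.
Overburden at base level: q = 18.5 × 2.4 = 44.4 kPa.
Below the base the soil is submerged, so the ½γBN_γ term uses γ' = 19.6 − 9.81 = 9.79 kN/m³.
Surcharge term q·N_q = 44.4 × 28.044 = 1245.2 kPa; self-weight term 0.5·γ·B·N_γ = 0.5 × 9.79 × 2.8 × 29 = 397.47 kPa.
q_ult = 1245.2 + 397.47 = 1642.6 kPa.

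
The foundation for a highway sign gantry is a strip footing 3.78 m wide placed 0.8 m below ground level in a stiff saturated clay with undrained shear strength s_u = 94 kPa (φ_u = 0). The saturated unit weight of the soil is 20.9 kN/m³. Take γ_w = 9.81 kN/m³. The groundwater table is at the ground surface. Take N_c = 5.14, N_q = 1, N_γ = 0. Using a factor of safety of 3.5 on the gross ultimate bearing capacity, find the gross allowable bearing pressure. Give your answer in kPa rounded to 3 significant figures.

With the water table at the surface the whole profile is submerged: γ' = 20.9 − 9.81 = 11.09 kN/m³, so q = γ'·D_f = 8.872 kPa.
q_ult = c·N_c + q·N_q
     = 94 × 5.14 + 8.872 × 1
     = 483.16 + 8.872 = 492.03 kPa.
q_all = 492.03 / 3.5 = 140.58 kPa.

q_all ≈ 141 kPa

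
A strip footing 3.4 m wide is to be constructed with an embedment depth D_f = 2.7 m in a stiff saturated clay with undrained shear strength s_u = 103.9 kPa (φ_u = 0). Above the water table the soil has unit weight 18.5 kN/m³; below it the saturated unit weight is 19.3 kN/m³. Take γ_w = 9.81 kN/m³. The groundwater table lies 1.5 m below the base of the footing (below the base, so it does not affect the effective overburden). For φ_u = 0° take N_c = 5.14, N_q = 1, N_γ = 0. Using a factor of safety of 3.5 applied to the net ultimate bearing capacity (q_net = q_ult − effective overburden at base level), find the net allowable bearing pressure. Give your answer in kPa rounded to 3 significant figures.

q_all(net) ≈ 153 kPa

q = γ·D_f = 18.5 × 2.7 = 49.95 kPa.
c·N_c = 103.9 × 5.14 = 534.05 kPa
q·N_q = 49.95 × 1 = 49.95 kPa
q_ult = 534.05 + 49.95 = 584 kPa.
Net ultimate: q_net = 584 − 49.95 = 534.05 kPa.
q_all(net) = 534.05 / 3.5 = 152.58 kPa.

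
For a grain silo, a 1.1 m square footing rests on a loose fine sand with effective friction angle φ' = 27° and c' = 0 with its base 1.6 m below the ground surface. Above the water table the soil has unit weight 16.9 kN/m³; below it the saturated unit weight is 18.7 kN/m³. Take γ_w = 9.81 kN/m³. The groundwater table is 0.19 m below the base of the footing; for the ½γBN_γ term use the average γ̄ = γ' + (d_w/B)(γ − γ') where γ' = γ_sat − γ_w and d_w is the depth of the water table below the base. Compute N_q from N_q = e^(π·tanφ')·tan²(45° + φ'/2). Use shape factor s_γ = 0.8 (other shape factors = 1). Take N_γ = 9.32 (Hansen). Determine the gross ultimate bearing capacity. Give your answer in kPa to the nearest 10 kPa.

tan27° = 0.5095, so N_q = e^(π×0.5095)·tan²(58.5°) = 4.957 × 2.663 = 13.2.
Effective surcharge at the founding depth q = γ·D_f = 16.9 × 1.6 = 27.04 kPa.
With d_w = 0.19 m < B, γ̄ = 8.89 + (0.19/1.1) × (16.9 − 8.89) = 10.274 kN/m³.
q_ult = q·N_q + 0.5·γ·B·N_γ·s_γ
     = 27.04 × 13.199 + 0.5 × 10.274 × 1.1 × 9.32 × 0.8
     = 356.9 + 42.13 = 399.03 kPa.

q_ult ≈ 400 kPa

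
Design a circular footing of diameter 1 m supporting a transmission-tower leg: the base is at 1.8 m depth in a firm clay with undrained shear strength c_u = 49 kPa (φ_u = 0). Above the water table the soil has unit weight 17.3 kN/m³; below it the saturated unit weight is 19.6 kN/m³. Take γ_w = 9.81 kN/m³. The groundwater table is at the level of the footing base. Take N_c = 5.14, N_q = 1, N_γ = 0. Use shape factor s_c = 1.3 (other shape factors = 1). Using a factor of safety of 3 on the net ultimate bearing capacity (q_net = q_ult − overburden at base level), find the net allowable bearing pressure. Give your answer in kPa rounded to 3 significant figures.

Effective surcharge at the founding depth q = γ·D_f = 17.3 × 1.8 = 31.14 kPa.
q_ult = c·N_c·s_c + q·N_q
     = 49 × 5.14 × 1.3 + 31.14 × 1
     = 327.42 + 31.14 = 358.56 kPa.
q_net = 358.56 − 31.14 = 327.42 kPa.
q_all(net) = 327.42 / 3 = 109.14 kPa.

q_all(net) ≈ 109 kPa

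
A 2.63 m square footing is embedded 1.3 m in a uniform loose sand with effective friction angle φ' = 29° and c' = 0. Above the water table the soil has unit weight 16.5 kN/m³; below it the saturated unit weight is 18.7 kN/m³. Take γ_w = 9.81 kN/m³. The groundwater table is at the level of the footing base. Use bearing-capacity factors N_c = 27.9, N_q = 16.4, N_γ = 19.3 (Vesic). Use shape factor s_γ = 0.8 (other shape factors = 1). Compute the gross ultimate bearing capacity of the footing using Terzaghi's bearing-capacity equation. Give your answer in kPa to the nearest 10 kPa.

q_ult ≈ 530 kPa

q = γ·D_f = 16.5 × 1.3 = 21.45 kPa.
For the ½γBN_γ term take γ' = 18.7 − 9.81 = 8.89 kN/m³ (soil below base is submerged).
q·N_q = 21.45 × 16.4 = 351.78 kPa
0.5·γ·B·N_γ·s_γ = 0.5 × 8.89 × 2.63 × 19.3 × 0.8 = 180.5 kPa
q_ult = 351.78 + 180.5 = 532.28 kPa.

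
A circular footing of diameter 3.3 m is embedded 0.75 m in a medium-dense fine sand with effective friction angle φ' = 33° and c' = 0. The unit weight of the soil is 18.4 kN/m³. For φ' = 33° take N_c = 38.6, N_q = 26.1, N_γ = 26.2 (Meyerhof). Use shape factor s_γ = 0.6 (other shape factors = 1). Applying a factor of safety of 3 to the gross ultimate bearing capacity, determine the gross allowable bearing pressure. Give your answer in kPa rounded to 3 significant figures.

q_all ≈ 279 kPa

q = γ·D_f = 18.4 × 0.75 = 13.8 kPa.
q·N_q = 13.8 × 26.1 = 360.18 kPa
0.5·γ·B·N_γ·s_γ = 0.5 × 18.4 × 3.3 × 26.2 × 0.6 = 477.26 kPa
q_ult = 360.18 + 477.26 = 837.44 kPa.
q_all = q_ult / FS = 837.44 / 3 = 279.15 kPa.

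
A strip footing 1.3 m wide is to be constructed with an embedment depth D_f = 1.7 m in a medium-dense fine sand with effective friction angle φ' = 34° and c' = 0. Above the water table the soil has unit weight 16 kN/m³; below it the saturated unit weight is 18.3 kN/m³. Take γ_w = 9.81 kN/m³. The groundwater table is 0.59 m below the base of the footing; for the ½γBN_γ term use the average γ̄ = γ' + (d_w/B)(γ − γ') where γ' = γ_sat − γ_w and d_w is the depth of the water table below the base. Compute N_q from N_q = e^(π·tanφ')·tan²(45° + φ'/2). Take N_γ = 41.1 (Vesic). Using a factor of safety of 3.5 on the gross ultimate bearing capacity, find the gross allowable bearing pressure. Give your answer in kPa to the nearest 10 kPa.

N_q = e^(π·tan34°)·tan²(62°) = 29.44.
q = γ·D_f = 16 × 1.7 = 27.2 kPa.
γ' = 8.49 kN/m³; averaging over the depth B below the base, γ̄ = γ' + (d_w/B)(γ − γ') = 11.898 kN/m³.
q·N_q = 27.2 × 29.44 = 800.76 kPa
0.5·γ·B·N_γ = 0.5 × 11.898 × 1.3 × 41.1 = 317.87 kPa
q_ult = 800.76 + 317.87 = 1118.6 kPa.
q_all = 1118.6 / 3.5 = 319.61 kPa.

q_all ≈ 320 kPa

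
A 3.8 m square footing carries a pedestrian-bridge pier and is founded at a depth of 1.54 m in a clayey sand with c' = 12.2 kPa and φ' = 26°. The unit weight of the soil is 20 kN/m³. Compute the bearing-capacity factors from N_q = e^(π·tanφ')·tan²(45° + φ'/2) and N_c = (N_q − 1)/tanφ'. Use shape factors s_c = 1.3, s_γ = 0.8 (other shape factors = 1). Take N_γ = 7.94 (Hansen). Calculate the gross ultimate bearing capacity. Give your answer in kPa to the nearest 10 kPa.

q_ult ≈ 960 kPa

tan26° = 0.4877, so N_q = e^(π×0.4877)·tan²(58°) = 4.629 × 2.561 = 11.85.
N_c = (11.85 − 1)/tan26° = 22.25.
Overburden at base level: q = 20 × 1.54 = 30.8 kPa.
Cohesion term c·N_c·s_c = 12.2 × 22.254 × 1.3 = 352.96 kPa; surcharge term q·N_q = 30.8 × 11.854 = 365.11 kPa; self-weight term 0.5·γ·B·N_γ·s_γ = 0.5 × 20 × 3.8 × 7.94 × 0.8 = 241.38 kPa.
q_ult = 352.96 + 365.11 + 241.38 = 959.44 kPa.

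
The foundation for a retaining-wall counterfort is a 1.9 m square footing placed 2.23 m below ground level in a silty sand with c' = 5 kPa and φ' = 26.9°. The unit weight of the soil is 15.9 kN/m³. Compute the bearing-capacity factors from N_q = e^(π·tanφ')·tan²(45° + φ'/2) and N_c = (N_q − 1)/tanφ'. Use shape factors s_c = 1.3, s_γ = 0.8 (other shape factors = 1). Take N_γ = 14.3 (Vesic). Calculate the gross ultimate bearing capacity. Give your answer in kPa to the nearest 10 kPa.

tan26.9° = 0.5073, so N_q = e^(π×0.5073)·tan²(58.45°) = 4.923 × 2.653 = 13.06.
N_c = (13.06 − 1)/tan26.9° = 23.77.
q = γ·D_f = 15.9 × 2.23 = 35.457 kPa.
c·N_c·s_c = 5 × 23.766 × 1.3 = 154.48 kPa
q·N_q = 35.457 × 13.057 = 462.97 kPa
0.5·γ·B·N_γ·s_γ = 0.5 × 15.9 × 1.9 × 14.3 × 0.8 = 172.8 kPa
q_ult = 154.48 + 462.97 + 172.8 = 790.25 kPa.

q_ult ≈ 790 kPa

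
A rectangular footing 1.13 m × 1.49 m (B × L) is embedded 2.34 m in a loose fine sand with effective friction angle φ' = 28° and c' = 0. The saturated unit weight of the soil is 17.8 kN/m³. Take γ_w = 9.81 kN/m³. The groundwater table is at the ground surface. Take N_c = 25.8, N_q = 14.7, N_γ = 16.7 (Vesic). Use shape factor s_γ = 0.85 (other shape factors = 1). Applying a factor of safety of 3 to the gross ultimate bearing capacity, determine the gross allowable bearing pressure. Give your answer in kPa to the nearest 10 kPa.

γ' = 17.8 − 9.81 = 7.99 kN/m³ (submerged throughout). q = 7.99 × 2.34 = 18.697 kPa; the same γ' applies in the ½γBN_γ term.
q·N_q = 18.697 × 14.7 = 274.84 kPa
0.5·γ·B·N_γ·s_γ = 0.5 × 7.99 × 1.13 × 16.7 × 0.85 = 64.081 kPa
q_ult = 274.84 + 64.081 = 338.92 kPa.
q_all = q_ult / FS = 338.92 / 3 = 112.97 kPa.

q_all ≈ 110 kPa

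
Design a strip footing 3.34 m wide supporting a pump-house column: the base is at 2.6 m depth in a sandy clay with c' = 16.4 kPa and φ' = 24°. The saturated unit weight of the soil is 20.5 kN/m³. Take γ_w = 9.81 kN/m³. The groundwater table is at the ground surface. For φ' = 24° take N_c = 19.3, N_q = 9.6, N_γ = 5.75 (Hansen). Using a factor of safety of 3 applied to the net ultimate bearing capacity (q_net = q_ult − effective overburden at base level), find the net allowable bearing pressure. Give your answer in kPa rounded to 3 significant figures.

With the water table at the surface the whole profile is submerged: γ' = 20.5 − 9.81 = 10.69 kN/m³, so q = γ'·D_f = 27.794 kPa; the same γ' applies in the ½γBN_γ term.
q_ult = c·N_c + q·N_q + 0.5·γ·B·N_γ
     = 16.4 × 19.3 + 27.794 × 9.6 + 0.5 × 10.69 × 3.34 × 5.75
     = 316.52 + 266.82 + 102.65 = 685.99 kPa.
Net ultimate: q_net = 685.99 − 27.794 = 658.2 kPa.
q_all(net) = 658.2 / 3 = 219.4 kPa.

q_all(net) ≈ 219 kPa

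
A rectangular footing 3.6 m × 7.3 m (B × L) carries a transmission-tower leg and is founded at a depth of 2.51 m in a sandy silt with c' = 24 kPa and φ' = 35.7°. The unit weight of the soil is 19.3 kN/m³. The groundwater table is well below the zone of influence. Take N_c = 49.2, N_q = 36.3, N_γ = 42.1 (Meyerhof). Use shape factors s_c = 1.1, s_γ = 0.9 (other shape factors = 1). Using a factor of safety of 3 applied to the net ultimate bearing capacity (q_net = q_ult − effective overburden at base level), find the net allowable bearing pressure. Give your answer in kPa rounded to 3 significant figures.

q_all(net) ≈ 1440 kPa

Effective surcharge at the founding depth q = γ·D_f = 19.3 × 2.51 = 48.443 kPa.
q_ult = c·N_c·s_c + q·N_q + 0.5·γ·B·N_γ·s_γ
     = 24 × 49.2 × 1.1 + 48.443 × 36.3 + 0.5 × 19.3 × 3.6 × 42.1 × 0.9
     = 1298.9 + 1758.5 + 1316.3 = 4373.7 kPa.
Net ultimate: q_net = 4373.7 − 48.443 = 4325.2 kPa.
q_all(net) = 4325.2 / 3 = 1441.7 kPa.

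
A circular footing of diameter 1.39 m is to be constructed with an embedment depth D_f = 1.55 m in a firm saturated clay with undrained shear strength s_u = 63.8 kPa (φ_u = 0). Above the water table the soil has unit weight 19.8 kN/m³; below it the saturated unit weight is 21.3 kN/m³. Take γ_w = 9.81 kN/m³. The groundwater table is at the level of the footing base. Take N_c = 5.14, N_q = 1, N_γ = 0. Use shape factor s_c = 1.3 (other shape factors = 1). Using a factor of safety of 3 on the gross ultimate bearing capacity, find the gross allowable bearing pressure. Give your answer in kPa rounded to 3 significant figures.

q_all ≈ 152 kPa

Effective surcharge at the founding depth q = γ·D_f = 19.8 × 1.55 = 30.69 kPa.
q_ult = c·N_c·s_c + q·N_q
     = 63.8 × 5.14 × 1.3 + 30.69 × 1
     = 426.31 + 30.69 = 457 kPa.
q_all = 457 / 3 = 152.33 kPa.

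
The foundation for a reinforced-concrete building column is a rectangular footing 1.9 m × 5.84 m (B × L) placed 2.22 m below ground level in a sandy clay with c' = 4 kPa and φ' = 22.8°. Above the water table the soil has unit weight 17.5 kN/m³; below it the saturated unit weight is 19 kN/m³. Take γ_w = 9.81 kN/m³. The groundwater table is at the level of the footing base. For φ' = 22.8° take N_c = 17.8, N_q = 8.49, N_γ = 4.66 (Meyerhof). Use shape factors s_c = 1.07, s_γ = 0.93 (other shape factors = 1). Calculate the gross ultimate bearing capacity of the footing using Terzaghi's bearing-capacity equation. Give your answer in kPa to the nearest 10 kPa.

Overburden at base level: q = 17.5 × 2.22 = 38.85 kPa.
Below the base the soil is submerged, so the ½γBN_γ term uses γ' = 19 − 9.81 = 9.19 kN/m³.
Cohesion term c·N_c·s_c = 4 × 17.8 × 1.07 = 76.184 kPa; surcharge term q·N_q = 38.85 × 8.49 = 329.84 kPa; self-weight term 0.5·γ·B·N_γ·s_γ = 0.5 × 9.19 × 1.9 × 4.66 × 0.93 = 37.836 kPa.
q_ult = 76.184 + 329.84 + 37.836 = 443.86 kPa.

q_ult ≈ 440 kPa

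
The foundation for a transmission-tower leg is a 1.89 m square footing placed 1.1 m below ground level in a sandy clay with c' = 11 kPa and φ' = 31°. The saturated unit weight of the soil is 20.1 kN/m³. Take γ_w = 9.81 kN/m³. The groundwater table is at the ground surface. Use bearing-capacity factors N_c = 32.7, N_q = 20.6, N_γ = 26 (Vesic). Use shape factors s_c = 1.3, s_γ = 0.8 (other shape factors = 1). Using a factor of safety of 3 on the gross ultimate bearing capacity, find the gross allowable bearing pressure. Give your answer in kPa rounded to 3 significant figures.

q_all ≈ 301 kPa

Water table at ground surface, so effective unit weight γ' = 20.1 − 9.81 = 10.29 kN/m³ is used throughout; overburden q = 10.29 × 1.1 = 11.319 kPa; the same γ' applies in the ½γBN_γ term.
Cohesion term c·N_c·s_c = 11 × 32.7 × 1.3 = 467.61 kPa; surcharge term q·N_q = 11.319 × 20.6 = 233.17 kPa; self-weight term 0.5·γ·B·N_γ·s_γ = 0.5 × 10.29 × 1.89 × 26 × 0.8 = 202.26 kPa.
q_ult = 467.61 + 233.17 + 202.26 = 903.04 kPa.
q_all = 903.04 / 3 = 301.01 kPa.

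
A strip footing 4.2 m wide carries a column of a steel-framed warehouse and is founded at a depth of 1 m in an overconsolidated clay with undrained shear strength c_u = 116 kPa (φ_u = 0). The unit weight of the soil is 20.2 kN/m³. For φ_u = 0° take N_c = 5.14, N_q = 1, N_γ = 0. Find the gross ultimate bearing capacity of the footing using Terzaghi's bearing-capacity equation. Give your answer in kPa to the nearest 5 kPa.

q_ult ≈ 615 kPa

q = γ·D_f = 20.2 × 1 = 20.2 kPa.
c·N_c = 116 × 5.14 = 596.24 kPa
q·N_q = 20.2 × 1 = 20.2 kPa
q_ult = 596.24 + 20.2 = 616.44 kPa.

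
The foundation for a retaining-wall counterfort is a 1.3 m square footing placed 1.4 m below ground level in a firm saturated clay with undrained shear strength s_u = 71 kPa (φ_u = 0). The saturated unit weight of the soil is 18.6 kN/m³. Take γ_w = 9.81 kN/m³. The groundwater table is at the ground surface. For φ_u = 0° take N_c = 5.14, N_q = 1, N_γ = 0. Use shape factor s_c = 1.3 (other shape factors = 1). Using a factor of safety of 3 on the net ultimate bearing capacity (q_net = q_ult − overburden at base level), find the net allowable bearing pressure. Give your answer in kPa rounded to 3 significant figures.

γ' = 18.6 − 9.81 = 8.79 kN/m³ (submerged throughout). q = 8.79 × 1.4 = 12.306 kPa.
c·N_c·s_c = 71 × 5.14 × 1.3 = 474.42 kPa
q·N_q = 12.306 × 1 = 12.306 kPa
q_ult = 474.42 + 12.306 = 486.73 kPa.
q_net = 486.73 − 12.306 = 474.42 kPa.
q_all(net) = 474.42 / 3 = 158.14 kPa.

q_all(net) ≈ 158 kPa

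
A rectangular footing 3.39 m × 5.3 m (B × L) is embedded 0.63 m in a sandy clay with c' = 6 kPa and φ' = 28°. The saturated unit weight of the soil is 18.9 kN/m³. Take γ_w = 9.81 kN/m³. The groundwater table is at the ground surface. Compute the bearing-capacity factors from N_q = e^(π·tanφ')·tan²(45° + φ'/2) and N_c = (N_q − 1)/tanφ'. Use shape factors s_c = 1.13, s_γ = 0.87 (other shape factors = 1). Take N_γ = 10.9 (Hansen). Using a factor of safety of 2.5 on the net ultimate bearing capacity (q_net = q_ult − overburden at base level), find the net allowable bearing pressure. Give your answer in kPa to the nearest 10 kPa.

N_q = e^(π·tan28°)·tan²(59°) = 14.72; N_c = (N_q − 1)/tanφ' = 25.8.
Water table at ground surface, so effective unit weight γ' = 18.9 − 9.81 = 9.09 kN/m³ is used throughout; overburden q = 9.09 × 0.63 = 5.7267 kPa; the same γ' applies in the ½γBN_γ term.
Cohesion term c·N_c·s_c = 6 × 25.803 × 1.13 = 174.95 kPa; surcharge term q·N_q = 5.7267 × 14.72 = 84.296 kPa; self-weight term 0.5·γ·B·N_γ·s_γ = 0.5 × 9.09 × 3.39 × 10.9 × 0.87 = 146.11 kPa.
q_ult = 174.95 + 84.296 + 146.11 = 405.35 kPa.
q_net = 405.35 − 5.7267 = 399.63 kPa.
q_all(net) = 399.63 / 2.5 = 159.85 kPa.

q_all(net) ≈ 160 kPa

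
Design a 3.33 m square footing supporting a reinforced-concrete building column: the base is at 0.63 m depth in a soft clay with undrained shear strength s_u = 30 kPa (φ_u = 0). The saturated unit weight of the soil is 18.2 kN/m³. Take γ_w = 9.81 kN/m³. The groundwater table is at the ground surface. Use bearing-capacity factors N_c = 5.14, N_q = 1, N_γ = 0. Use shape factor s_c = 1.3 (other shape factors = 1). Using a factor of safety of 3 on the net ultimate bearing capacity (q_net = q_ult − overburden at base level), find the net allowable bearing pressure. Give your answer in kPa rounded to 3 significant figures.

γ' = 18.2 − 9.81 = 8.39 kN/m³ (submerged throughout). q = 8.39 × 0.63 = 5.2857 kPa.
c·N_c·s_c = 30 × 5.14 × 1.3 = 200.46 kPa
q·N_q = 5.2857 × 1 = 5.2857 kPa
q_ult = 200.46 + 5.2857 = 205.75 kPa.
q_net = 205.75 − 5.2857 = 200.46 kPa.
q_all(net) = 200.46 / 3 = 66.82 kPa.

q_all(net) ≈ 66.8 kPa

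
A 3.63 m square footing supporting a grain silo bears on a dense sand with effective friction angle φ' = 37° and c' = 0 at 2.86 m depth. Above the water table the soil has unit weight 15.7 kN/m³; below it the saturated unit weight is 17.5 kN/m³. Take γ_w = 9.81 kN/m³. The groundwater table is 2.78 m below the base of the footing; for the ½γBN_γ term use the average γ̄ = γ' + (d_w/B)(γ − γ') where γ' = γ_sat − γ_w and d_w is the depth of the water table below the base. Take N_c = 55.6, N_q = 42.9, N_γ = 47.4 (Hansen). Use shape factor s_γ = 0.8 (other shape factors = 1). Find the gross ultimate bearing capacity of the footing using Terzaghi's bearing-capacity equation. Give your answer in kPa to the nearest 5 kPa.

Overburden at base level: q = 15.7 × 2.86 = 44.902 kPa.
The water table is 2.78 m below the base (< B = 3.63 m), so the ½γBN_γ term uses γ̄ = γ' + (d_w/B)(γ − γ') = 7.69 + (2.78/3.63)(15.7 − 7.69) = 13.824 kN/m³.
Surcharge term q·N_q = 44.902 × 42.9 = 1926.3 kPa; self-weight term 0.5·γ·B·N_γ·s_γ = 0.5 × 13.824 × 3.63 × 47.4 × 0.8 = 951.46 kPa.
q_ult = 1926.3 + 951.46 = 2877.8 kPa.

q_ult ≈ 2880 kPa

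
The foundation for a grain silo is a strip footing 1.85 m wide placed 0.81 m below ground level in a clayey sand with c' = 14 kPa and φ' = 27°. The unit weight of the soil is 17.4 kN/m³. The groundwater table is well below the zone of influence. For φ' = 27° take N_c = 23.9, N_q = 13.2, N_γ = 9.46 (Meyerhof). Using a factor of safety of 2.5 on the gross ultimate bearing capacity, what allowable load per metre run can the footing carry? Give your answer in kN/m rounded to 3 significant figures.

≈ 498 kN/m

q = γ·D_f = 17.4 × 0.81 = 14.094 kPa.
c·N_c = 14 × 23.9 = 334.6 kPa
q·N_q = 14.094 × 13.2 = 186.04 kPa
0.5·γ·B·N_γ = 0.5 × 17.4 × 1.85 × 9.46 = 152.26 kPa
q_ult = 334.6 + 186.04 + 152.26 = 672.9 kPa.
Gross allowable pressure q_all = 672.9 / 2.5 = 269.16 kPa.
Allowable wall load = q_all × B = 269.16 × 1.85 = 497.95 kN per metre run.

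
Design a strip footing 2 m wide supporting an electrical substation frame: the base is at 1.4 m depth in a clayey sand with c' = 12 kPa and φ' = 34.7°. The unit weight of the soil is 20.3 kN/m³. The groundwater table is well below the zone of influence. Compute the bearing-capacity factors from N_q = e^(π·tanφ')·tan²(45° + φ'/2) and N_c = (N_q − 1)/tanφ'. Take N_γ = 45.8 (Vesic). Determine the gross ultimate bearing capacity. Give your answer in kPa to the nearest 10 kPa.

q_ult ≈ 2380 kPa

tan34.7° = 0.6924, so N_q = e^(π×0.6924)·tan²(62.35°) = 8.805 × 3.643 = 32.08.
N_c = (32.08 − 1)/tan34.7° = 44.89.
q = γ·D_f = 20.3 × 1.4 = 28.42 kPa.
c·N_c = 12 × 44.886 = 538.63 kPa
q·N_q = 28.42 × 32.081 = 911.73 kPa
0.5·γ·B·N_γ = 0.5 × 20.3 × 2 × 45.8 = 929.74 kPa
q_ult = 538.63 + 911.73 + 929.74 = 2380.1 kPa.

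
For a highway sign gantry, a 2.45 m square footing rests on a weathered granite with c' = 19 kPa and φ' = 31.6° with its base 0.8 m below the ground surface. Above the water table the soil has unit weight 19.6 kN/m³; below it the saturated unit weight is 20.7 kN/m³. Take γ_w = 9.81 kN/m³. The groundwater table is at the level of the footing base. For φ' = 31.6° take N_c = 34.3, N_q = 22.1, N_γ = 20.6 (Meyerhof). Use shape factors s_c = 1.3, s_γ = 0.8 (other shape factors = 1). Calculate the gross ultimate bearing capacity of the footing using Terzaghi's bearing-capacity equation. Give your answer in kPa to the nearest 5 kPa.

q_ult ≈ 1415 kPa

q = γ·D_f = 19.6 × 0.8 = 15.68 kPa.
For the ½γBN_γ term take γ' = 20.7 − 9.81 = 10.89 kN/m³ (soil below base is submerged).
c·N_c·s_c = 19 × 34.3 × 1.3 = 847.21 kPa
q·N_q = 15.68 × 22.1 = 346.53 kPa
0.5·γ·B·N_γ·s_γ = 0.5 × 10.89 × 2.45 × 20.6 × 0.8 = 219.85 kPa
q_ult = 847.21 + 346.53 + 219.85 = 1413.6 kPa.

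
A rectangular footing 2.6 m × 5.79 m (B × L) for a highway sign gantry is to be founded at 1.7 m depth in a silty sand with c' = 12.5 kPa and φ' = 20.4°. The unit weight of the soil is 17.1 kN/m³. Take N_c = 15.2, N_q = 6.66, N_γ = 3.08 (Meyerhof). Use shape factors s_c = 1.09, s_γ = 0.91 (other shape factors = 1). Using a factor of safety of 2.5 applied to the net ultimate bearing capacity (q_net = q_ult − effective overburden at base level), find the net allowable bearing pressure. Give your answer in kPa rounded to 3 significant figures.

q_all(net) ≈ 174 kPa

Overburden at base level: q = 17.1 × 1.7 = 29.07 kPa.
Cohesion term c·N_c·s_c = 12.5 × 15.2 × 1.09 = 207.1 kPa; surcharge term q·N_q = 29.07 × 6.66 = 193.61 kPa; self-weight term 0.5·γ·B·N_γ·s_γ = 0.5 × 17.1 × 2.6 × 3.08 × 0.91 = 62.306 kPa.
q_ult = 207.1 + 193.61 + 62.306 = 463.01 kPa.
Net ultimate: q_net = 463.01 − 29.07 = 433.94 kPa.
q_all(net) = 433.94 / 2.5 = 173.58 kPa.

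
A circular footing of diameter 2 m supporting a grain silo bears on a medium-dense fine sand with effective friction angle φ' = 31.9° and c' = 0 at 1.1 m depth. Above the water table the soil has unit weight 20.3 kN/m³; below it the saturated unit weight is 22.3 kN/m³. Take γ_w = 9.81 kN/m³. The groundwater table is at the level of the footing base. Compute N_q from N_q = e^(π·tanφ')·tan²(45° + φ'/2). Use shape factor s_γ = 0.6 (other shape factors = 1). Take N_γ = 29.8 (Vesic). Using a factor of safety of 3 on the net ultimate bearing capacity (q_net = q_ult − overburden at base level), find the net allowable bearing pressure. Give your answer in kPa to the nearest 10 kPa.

N_q = e^(π·tan31.9°)·tan²(60.95°) = 22.91.
Overburden at base level: q = 20.3 × 1.1 = 22.33 kPa.
Below the base the soil is submerged, so the ½γBN_γ term uses γ' = 22.3 − 9.81 = 12.49 kN/m³.
Surcharge term q·N_q = 22.33 × 22.907 = 511.5 kPa; self-weight term 0.5·γ·B·N_γ·s_γ = 0.5 × 12.49 × 2 × 29.8 × 0.6 = 223.32 kPa.
q_ult = 511.5 + 223.32 = 734.82 kPa.
q_net = 734.82 − 22.33 = 712.49 kPa.
q_all(net) = 712.49 / 3 = 237.5 kPa.

q_all(net) ≈ 240 kPa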